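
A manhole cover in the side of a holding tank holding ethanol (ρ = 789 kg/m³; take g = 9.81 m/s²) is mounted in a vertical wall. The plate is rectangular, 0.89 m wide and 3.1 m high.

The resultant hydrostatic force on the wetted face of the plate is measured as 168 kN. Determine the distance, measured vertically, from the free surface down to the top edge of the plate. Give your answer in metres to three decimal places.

d_top ≈ 6.317 m

γ = ρg = 789 × 9.81 / 1000 = 7.74009 kN/m³.
A = 0.89 × 3.1 = 2.759 m².
From F = γ·h_c·A, the centroid depth is h_c = 168/(7.74009 × 2.759) = 7.86704 m.
The centroid lies 3.1/2 = 1.55 m below the top edge, so the top edge sits at h_top = 7.86704 − 1.55 = 6.31704 m below the surface.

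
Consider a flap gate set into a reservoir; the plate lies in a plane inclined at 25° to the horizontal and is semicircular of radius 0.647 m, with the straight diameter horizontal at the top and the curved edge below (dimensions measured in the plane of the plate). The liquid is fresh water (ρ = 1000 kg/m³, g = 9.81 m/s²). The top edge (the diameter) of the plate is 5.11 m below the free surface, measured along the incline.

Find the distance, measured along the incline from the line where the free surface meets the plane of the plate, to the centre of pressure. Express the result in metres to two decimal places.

y_p = 5.39 m

γ = ρg = 1000 × 9.81 = 9810 N/m³ = 9.81 kN/m³.
Let θ = 25° be the plate's angle to the horizontal; measure y along the incline from where the plane meets the free surface. Vertical depth h = y·sinθ with sinθ = 0.422618.
The centroid of a semicircle lies 4r/(3π) = 0.274595 m from the diameter, here below the top edge, so y_c = 5.11 + 0.274595 = 5.3846 m and h_c = 5.3846 × 0.422618 = 2.27563 m.
A = πr²/2 = π × 0.647²/2 = 0.657549 m².
Resultant F = γ·h_c·A = 9.81 × 2.27563 × 0.657549 = 14.6791 kN.
I_c = (π/8 − 8/(9π))·r⁴ = 0.109757 × 0.647⁴ = 0.0192331 m⁴.
Centre of pressure: y_p = y_c + I_c/(y_c·A) = 5.3846 + 0.0192331/(5.3846 × 0.657549) = 5.3846 + 0.0054321 = 5.39003 m along the plane.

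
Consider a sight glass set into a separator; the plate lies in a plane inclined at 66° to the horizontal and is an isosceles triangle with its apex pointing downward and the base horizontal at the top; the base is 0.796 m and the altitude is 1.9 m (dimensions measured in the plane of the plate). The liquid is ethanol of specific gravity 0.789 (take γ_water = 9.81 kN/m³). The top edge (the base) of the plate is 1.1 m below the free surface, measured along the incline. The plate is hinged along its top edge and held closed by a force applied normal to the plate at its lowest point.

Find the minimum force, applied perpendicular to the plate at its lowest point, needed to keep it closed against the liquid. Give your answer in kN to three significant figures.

P ≈ 3.65 kN

γ = 0.789 × 9.81 = 7.74009 kN/m³.
Let θ = 66° be the plate's angle to the horizontal; measure y along the incline from where the plane meets the free surface. Vertical depth h = y·sinθ with sinθ = 0.913545.
With the apex down, the centroid sits h/3 = 1.9/3 = 0.633333 m below the base (the top edge), so y_c = 1.1 + 0.633333 = 1.73333 m and h_c = 1.73333 × 0.913545 = 1.58347 m.
A = ½ × 0.796 × 1.9 = 0.7562 m².
Resultant F = γ·h_c·A = 7.74009 × 1.58347 × 0.7562 = 9.26814 kN.
I_c = b·h³/36 = 0.796 × 1.9³/36 = 0.15166 m⁴.
Centre of pressure: y_p = y_c + I_c/(y_c·A) = 1.73333 + 0.15166/(1.73333 × 0.7562) = 1.73333 + 0.115705 = 1.84903 m along the plane.
The resultant acts 0.633333 + 0.115705 = 0.749038 m (along the plate) below the hinge at the top edge, so the moment about the hinge is M = F × 0.749038 = 9.26814 × 0.749038 = 6.94219 kN·m.
A normal force at the bottom, 1.9 m from the hinge, must supply this moment: P = 6.94219/1.9 = 3.65378 kN.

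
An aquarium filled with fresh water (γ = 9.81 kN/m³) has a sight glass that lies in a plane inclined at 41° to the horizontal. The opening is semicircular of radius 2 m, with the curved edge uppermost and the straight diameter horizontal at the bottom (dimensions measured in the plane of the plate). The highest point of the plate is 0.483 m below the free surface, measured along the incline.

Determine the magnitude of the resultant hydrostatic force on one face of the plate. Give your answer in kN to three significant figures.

F ≈ 66.1 kN

γ = 9.81 kN/m³.
Let θ = 41° be the plate's angle to the horizontal; measure y along the incline from where the plane meets the free surface. Vertical depth h = y·sinθ with sinθ = 0.656059.
The centroid lies 4r/(3π) = 0.848826 m above the diameter, so r − 4r/(3π) = 2 − 0.848826 = 1.15117 m below the topmost point, so y_c = 0.483 + 1.15117 = 1.63417 m and h_c = 1.63417 × 0.656059 = 1.07211 m.
A = πr²/2 = π × 2²/2 = 6.28319 m².
Resultant F = γ·h_c·A = 9.81 × 1.07211 × 6.28319 = 66.0828 kN.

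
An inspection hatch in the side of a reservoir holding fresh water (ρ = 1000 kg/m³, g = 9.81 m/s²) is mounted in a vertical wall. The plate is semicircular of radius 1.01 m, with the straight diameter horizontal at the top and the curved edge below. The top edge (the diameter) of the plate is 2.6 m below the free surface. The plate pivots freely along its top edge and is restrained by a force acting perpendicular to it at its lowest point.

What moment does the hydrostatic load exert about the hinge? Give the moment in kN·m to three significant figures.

γ = ρg = 1000 × 9.81 = 9810 N/m³ = 9.81 kN/m³.
The centroid of a semicircle lies 4r/(3π) = 0.428657 m from the diameter, here below the top edge, so the centroid depth is h_c = 2.6 + 0.428657 = 3.02866 m.
A = πr²/2 = π × 1.01²/2 = 1.60237 m².
Resultant F = γ·h_c·A = 9.81 × 3.02866 × 1.60237 = 47.6083 kN.
I_c = (π/8 − 8/(9π))·r⁴ = 0.109757 × 1.01⁴ = 0.114214 m⁴.
Centre of pressure: y_p = y_c + I_c/(y_c·A) = 3.02866 + 0.114214/(3.02866 × 1.60237) = 3.02866 + 0.0235346 = 3.05219 m along the plane.
The resultant acts 0.428657 + 0.0235346 = 0.452192 m (along the plate) below the hinge at the top edge, so the moment about the hinge is M = F × 0.452192 = 47.6083 × 0.452192 = 21.5281 kN·m.

M ≈ 21.5 kN·m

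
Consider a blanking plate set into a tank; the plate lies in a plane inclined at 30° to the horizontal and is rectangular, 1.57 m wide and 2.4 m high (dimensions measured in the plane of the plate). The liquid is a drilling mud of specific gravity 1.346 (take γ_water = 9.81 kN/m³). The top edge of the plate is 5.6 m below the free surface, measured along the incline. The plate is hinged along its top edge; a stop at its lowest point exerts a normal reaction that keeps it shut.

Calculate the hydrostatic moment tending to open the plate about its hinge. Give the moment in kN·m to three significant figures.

M ≈ 215 kN·m

γ = 1.346 × 9.81 = 13.20426 kN/m³.
Let θ = 30° be the plate's angle to the horizontal; measure y along the incline from where the plane meets the free surface. Vertical depth h = y·sinθ with sinθ = 0.500000.
The centroid lies 2.4/2 = 1.2 m below the top edge, so y_c = 5.6 + 1.2 = 6.8 m and h_c = 6.8 × 0.500000 = 3.4 m.
A = 1.57 × 2.4 = 3.768 m².
Resultant F = γ·h_c·A = 13.20426 × 3.4 × 3.768 = 169.162 kN.
I_c = b·h³/12 = 1.57 × 2.4³/12 = 1.80864 m⁴.
Centre of pressure: y_p = y_c + I_c/(y_c·A) = 6.8 + 1.80864/(6.8 × 3.768) = 6.8 + 0.0705882 = 6.87059 m along the plane.
The resultant acts 1.2 + 0.0705882 = 1.27059 m (along the plate) below the hinge at the top edge, so the moment about the hinge is M = F × 1.27059 = 169.162 × 1.27059 = 214.936 kN·m.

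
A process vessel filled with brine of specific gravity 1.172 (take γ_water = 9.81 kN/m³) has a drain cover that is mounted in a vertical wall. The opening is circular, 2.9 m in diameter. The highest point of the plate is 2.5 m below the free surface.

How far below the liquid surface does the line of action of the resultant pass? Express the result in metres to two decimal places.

h_p = 4.08 m

γ = 1.172 × 9.81 = 11.49732 kN/m³.
The centroid is at the centre, 1.45 m below the top of the plate, so the centroid depth is h_c = 2.5 + 1.45 = 3.95 m.
A = π(1.45)² = 6.6052 m².
Resultant F = γ·h_c·A = 11.49732 × 3.95 × 6.6052 = 299.971 kN.
I_c = πr⁴/4 = π × 1.45⁴/4 = 3.47186 m⁴.
Centre of pressure: y_p = y_c + I_c/(y_c·A) = 3.95 + 3.47186/(3.95 × 6.6052) = 3.95 + 0.13307 = 4.08307 m along the plane.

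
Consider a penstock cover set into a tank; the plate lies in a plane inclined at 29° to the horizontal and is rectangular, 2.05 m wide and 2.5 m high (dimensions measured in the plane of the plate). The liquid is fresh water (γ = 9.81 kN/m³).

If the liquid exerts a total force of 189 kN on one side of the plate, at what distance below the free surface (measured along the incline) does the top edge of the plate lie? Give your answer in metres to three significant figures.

γ = 9.81 kN/m³.
A = 2.05 × 2.5 = 5.125 m².
From F = γ·h_c·A, the centroid depth is h_c = 189/(9.81 × 5.125) = 3.75923 m.
Let θ = 29° be the plate's angle to the horizontal; measure y along the incline from where the plane meets the free surface. Vertical depth h = y·sinθ with sinθ = 0.484810.
Along the incline, y_c = h_c/sinθ = 3.75923/0.484810 = 7.75403 m.
The centroid lies 2.5/2 = 1.25 m below the top edge, so the top edge sits at y_top = 7.75403 − 1.25 = 6.50403 m along the incline.

y_top ≈ 6.50 m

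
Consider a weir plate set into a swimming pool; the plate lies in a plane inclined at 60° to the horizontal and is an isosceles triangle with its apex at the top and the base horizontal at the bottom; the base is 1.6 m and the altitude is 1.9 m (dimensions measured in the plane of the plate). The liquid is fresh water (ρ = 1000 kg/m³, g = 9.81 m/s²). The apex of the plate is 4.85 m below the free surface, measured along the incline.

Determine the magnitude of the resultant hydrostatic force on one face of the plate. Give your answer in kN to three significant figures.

γ = ρg = 1000 × 9.81 = 9810 N/m³ = 9.81 kN/m³.
Let θ = 60° be the plate's angle to the horizontal; measure y along the incline from where the plane meets the free surface. Vertical depth h = y·sinθ with sinθ = 0.866025.
With the apex up, the centroid sits 2h/3 = 2 × 1.9/3 = 1.26667 m below the apex, so y_c = 4.85 + 1.26667 = 6.11667 m and h_c = 6.11667 × 0.866025 = 5.29719 m.
A = ½ × 1.6 × 1.9 = 1.52 m².
Resultant F = γ·h_c·A = 9.81 × 5.29719 × 1.52 = 78.9875 kN.

F ≈ 79.0 kN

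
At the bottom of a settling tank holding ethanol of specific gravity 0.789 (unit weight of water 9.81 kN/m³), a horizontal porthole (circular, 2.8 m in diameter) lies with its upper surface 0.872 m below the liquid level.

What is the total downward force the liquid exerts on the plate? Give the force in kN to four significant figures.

F ≈ 41.56 kN

γ = 0.789 × 9.81 = 7.74009 kN/m³.
The plate is horizontal, so pressure is uniform at p = γ·h = 7.74009 × 0.872 = 6.74936 kN/m².
A = π(1.4)² = 6.15752 m².
F = p·A = 6.74936 × 6.15752 = 41.5593 kN.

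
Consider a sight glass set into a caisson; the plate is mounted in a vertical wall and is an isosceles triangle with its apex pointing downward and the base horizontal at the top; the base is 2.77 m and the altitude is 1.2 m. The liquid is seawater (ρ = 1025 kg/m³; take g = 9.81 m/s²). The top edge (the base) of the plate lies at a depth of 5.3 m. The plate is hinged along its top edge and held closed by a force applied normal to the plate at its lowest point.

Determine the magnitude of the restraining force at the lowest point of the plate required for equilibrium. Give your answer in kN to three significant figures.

γ = ρg = 1025 × 9.81 / 1000 = 10.05525 kN/m³.
With the apex down, the centroid sits h/3 = 1.2/3 = 0.4 m below the base (the top edge), so the centroid depth is h_c = 5.3 + 0.4 = 5.7 m.
A = ½ × 2.77 × 1.2 = 1.662 m².
Resultant F = γ·h_c·A = 10.05525 × 5.7 × 1.662 = 95.2574 kN.
I_c = b·h³/36 = 2.77 × 1.2³/36 = 0.13296 m⁴.
Centre of pressure: y_p = y_c + I_c/(y_c·A) = 5.7 + 0.13296/(5.7 × 1.662) = 5.7 + 0.0140351 = 5.71404 m along the plane.
The resultant acts 0.4 + 0.0140351 = 0.414035 m (along the plate) below the hinge at the top edge, so the moment about the hinge is M = F × 0.414035 = 95.2574 × 0.414035 = 39.4399 kN·m.
A normal force at the bottom, 1.2 m from the hinge, must supply this moment: P = 39.4399/1.2 = 32.8666 kN.

P ≈ 32.9 kN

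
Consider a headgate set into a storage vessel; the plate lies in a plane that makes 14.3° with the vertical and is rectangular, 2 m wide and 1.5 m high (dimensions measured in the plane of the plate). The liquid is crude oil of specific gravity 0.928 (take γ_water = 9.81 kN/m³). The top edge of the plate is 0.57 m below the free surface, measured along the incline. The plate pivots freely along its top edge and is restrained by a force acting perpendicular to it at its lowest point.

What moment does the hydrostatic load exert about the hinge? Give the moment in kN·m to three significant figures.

γ = 0.928 × 9.81 = 9.10368 kN/m³.
The plate makes 14.3° with the vertical, i.e. θ = 90° − 14.3° = 75.7° to the horizontal. Measuring y along the incline from the free-surface line, vertical depth h = y·sinθ with sinθ = 0.969016.
The centroid lies 1.5/2 = 0.75 m below the top edge, so y_c = 0.57 + 0.75 = 1.32 m and h_c = 1.32 × 0.969016 = 1.2791 m.
A = 2 × 1.5 = 3 m².
Resultant F = γ·h_c·A = 9.10368 × 1.2791 × 3 = 34.9336 kN.
I_c = b·h³/12 = 2 × 1.5³/12 = 0.5625 m⁴.
Centre of pressure: y_p = y_c + I_c/(y_c·A) = 1.32 + 0.5625/(1.32 × 3) = 1.32 + 0.142045 = 1.46205 m along the plane.
The resultant acts 0.75 + 0.142045 = 0.892045 m (along the plate) below the hinge at the top edge, so the moment about the hinge is M = F × 0.892045 = 34.9336 × 0.892045 = 31.1623 kN·m.

M ≈ 31.2 kN·m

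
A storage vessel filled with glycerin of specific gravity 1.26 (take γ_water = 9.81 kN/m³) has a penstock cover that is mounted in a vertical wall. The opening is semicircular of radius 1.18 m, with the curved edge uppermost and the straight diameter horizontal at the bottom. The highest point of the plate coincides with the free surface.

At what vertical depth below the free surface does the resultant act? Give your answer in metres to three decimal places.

γ = 1.26 × 9.81 = 12.3606 kN/m³.
The centroid lies 4r/(3π) = 0.500808 m above the diameter, so r − 4r/(3π) = 1.18 − 0.500808 = 0.679192 m below the topmost point, so the centroid depth is h_c = 0.679192 m.
A = πr²/2 = π × 1.18²/2 = 2.18718 m².
Resultant F = γ·h_c·A = 12.3606 × 0.679192 × 2.18718 = 18.3619 kN.
I_c = (π/8 − 8/(9π))·r⁴ = 0.109757 × 1.18⁴ = 0.212794 m⁴.
Centre of pressure: y_p = y_c + I_c/(y_c·A) = 0.679192 + 0.212794/(0.679192 × 2.18718) = 0.679192 + 0.143246 = 0.822438 m along the plane.

h_p = 0.822 m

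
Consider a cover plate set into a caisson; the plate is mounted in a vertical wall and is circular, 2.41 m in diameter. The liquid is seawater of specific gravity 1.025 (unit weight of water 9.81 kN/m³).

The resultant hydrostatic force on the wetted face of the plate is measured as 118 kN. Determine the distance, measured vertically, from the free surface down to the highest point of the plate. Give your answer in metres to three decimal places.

γ = 1.025 × 9.81 = 10.05525 kN/m³.
A = π(1.205)² = 4.56167 m².
From F = γ·h_c·A, the centroid depth is h_c = 118/(10.05525 × 4.56167) = 2.57256 m.
The centroid is at the centre, 1.205 m below the top of the plate, so the highest point sits at h_top = 2.57256 − 1.205 = 1.36756 m below the surface.

d_top ≈ 1.368 m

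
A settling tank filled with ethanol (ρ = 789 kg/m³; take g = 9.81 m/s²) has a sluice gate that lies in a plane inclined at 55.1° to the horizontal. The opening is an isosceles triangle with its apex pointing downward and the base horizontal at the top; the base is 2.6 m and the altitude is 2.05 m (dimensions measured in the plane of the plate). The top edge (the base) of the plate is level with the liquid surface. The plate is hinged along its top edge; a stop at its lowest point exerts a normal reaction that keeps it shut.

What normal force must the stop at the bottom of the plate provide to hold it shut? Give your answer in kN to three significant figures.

P ≈ 5.78 kN

γ = ρg = 789 × 9.81 / 1000 = 7.74009 kN/m³.
Let θ = 55.1° be the plate's angle to the horizontal; measure y along the incline from where the plane meets the free surface. Vertical depth h = y·sinθ with sinθ = 0.820152.
With the apex down, the centroid sits h/3 = 2.05/3 = 0.683333 m below the base (the top edge), so y_c = 0.683333 m and h_c = 0.683333 × 0.820152 = 0.560437 m.
A = ½ × 2.6 × 2.05 = 2.665 m².
Resultant F = γ·h_c·A = 7.74009 × 0.560437 × 2.665 = 11.5603 kN.
I_c = b·h³/36 = 2.6 × 2.05³/36 = 0.622203 m⁴.
Centre of pressure: y_p = y_c + I_c/(y_c·A) = 0.683333 + 0.622203/(0.683333 × 2.665) = 0.683333 + 0.341667 = 1.025 m along the plane.
The resultant acts 0.683333 + 0.341667 = 1.025 m (along the plate) below the hinge at the top edge, so the moment about the hinge is M = F × 1.025 = 11.5603 × 1.025 = 11.8493 kN·m.
A normal force at the bottom, 2.05 m from the hinge, must supply this moment: P = 11.8493/2.05 = 5.78015 kN.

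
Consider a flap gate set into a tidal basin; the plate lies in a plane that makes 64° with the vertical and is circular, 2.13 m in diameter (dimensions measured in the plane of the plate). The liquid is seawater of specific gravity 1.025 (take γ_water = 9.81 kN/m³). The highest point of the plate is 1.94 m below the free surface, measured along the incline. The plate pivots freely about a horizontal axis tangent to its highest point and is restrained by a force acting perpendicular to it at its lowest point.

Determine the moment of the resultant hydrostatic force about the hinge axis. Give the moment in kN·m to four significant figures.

M ≈ 54.72 kN·m

γ = 1.025 × 9.81 = 10.05525 kN/m³.
The plate makes 64° with the vertical, i.e. θ = 90° − 64° = 26° to the horizontal. Measuring y along the incline from the free-surface line, vertical depth h = y·sinθ with sinθ = 0.438371.
The centroid is at the centre, 1.065 m below the top of the plate, so y_c = 1.94 + 1.065 = 3.005 m and h_c = 3.005 × 0.438371 = 1.3173 m.
A = π(1.065)² = 3.56327 m².
Resultant F = γ·h_c·A = 10.05525 × 1.3173 × 3.56327 = 47.1983 kN.
I_c = πr⁴/4 = π × 1.065⁴/4 = 1.01039 m⁴.
Centre of pressure: y_p = y_c + I_c/(y_c·A) = 3.005 + 1.01039/(3.005 × 3.56327) = 3.005 + 0.0943617 = 3.09936 m along the plane.
The resultant acts 1.065 + 0.0943617 = 1.15936 m (along the plate) below the hinge at the top edge, so the moment about the hinge is M = F × 1.15936 = 47.1983 × 1.15936 = 54.7198 kN·m.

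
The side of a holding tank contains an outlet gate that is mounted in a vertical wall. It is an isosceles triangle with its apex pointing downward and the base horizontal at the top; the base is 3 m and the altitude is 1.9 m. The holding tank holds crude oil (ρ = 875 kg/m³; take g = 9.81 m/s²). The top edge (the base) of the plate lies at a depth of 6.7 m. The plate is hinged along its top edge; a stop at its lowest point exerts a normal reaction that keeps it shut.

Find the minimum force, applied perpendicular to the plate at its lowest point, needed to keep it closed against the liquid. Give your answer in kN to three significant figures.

P ≈ 62.4 kN

γ = ρg = 875 × 9.81 / 1000 = 8.58375 kN/m³.
With the apex down, the centroid sits h/3 = 1.9/3 = 0.633333 m below the base (the top edge), so the centroid depth is h_c = 6.7 + 0.633333 = 7.33333 m.
A = ½ × 3 × 1.9 = 2.85 m².
Resultant F = γ·h_c·A = 8.58375 × 7.33333 × 2.85 = 179.4 kN.
I_c = b·h³/36 = 3 × 1.9³/36 = 0.571583 m⁴.
Centre of pressure: y_p = y_c + I_c/(y_c·A) = 7.33333 + 0.571583/(7.33333 × 2.85) = 7.33333 + 0.0273485 = 7.36068 m along the plane.
The resultant acts 0.633333 + 0.0273485 = 0.660682 m (along the plate) below the hinge at the top edge, so the moment about the hinge is M = F × 0.660682 = 179.4 × 0.660682 = 118.526 kN·m.
A normal force at the bottom, 1.9 m from the hinge, must supply this moment: P = 118.526/1.9 = 62.3821 kN.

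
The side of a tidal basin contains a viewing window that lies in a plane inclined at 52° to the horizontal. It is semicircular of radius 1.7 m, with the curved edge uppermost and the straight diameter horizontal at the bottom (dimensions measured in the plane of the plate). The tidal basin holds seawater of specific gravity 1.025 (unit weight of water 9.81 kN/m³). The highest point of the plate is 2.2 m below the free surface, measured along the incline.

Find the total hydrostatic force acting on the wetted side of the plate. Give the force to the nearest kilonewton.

γ = 1.025 × 9.81 = 10.05525 kN/m³.
Let θ = 52° be the plate's angle to the horizontal; measure y along the incline from where the plane meets the free surface. Vertical depth h = y·sinθ with sinθ = 0.788011.
The centroid lies 4r/(3π) = 0.721502 m above the diameter, so r − 4r/(3π) = 1.7 − 0.721502 = 0.978498 m below the topmost point, so y_c = 2.2 + 0.978498 = 3.1785 m and h_c = 3.1785 × 0.788011 = 2.50469 m.
A = πr²/2 = π × 1.7²/2 = 4.5396 m².
Resultant F = γ·h_c·A = 10.05525 × 2.50469 × 4.5396 = 114.331 kN.

F ≈ 114 kN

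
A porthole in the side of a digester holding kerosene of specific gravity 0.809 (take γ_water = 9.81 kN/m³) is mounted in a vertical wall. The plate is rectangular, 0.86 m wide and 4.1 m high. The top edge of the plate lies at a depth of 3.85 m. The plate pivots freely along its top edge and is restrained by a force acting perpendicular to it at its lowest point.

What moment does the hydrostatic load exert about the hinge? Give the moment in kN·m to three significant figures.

M ≈ 378 kN·m

γ = 0.809 × 9.81 = 7.93629 kN/m³.
The centroid lies 4.1/2 = 2.05 m below the top edge, so the centroid depth is h_c = 3.85 + 2.05 = 5.9 m.
A = 0.86 × 4.1 = 3.526 m².
Resultant F = γ·h_c·A = 7.93629 × 5.9 × 3.526 = 165.102 kN.
I_c = b·h³/12 = 0.86 × 4.1³/12 = 4.93934 m⁴.
Centre of pressure: y_p = y_c + I_c/(y_c·A) = 5.9 + 4.93934/(5.9 × 3.526) = 5.9 + 0.237429 = 6.13743 m along the plane.
The resultant acts 2.05 + 0.237429 = 2.28743 m (along the plate) below the hinge at the top edge, so the moment about the hinge is M = F × 2.28743 = 165.102 × 2.28743 = 377.659 kN·m.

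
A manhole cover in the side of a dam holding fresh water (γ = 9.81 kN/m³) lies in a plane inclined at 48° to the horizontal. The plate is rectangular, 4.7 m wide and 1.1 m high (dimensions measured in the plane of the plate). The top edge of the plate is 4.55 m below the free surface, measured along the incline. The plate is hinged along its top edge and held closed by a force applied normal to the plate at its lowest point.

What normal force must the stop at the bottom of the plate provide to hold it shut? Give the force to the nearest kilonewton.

γ = 9.81 kN/m³.
Let θ = 48° be the plate's angle to the horizontal; measure y along the incline from where the plane meets the free surface. Vertical depth h = y·sinθ with sinθ = 0.743145.
The centroid lies 1.1/2 = 0.55 m below the top edge, so y_c = 4.55 + 0.55 = 5.1 m and h_c = 5.1 × 0.743145 = 3.79004 m.
A = 4.7 × 1.1 = 5.17 m².
Resultant F = γ·h_c·A = 9.81 × 3.79004 × 5.17 = 192.222 kN.
I_c = b·h³/12 = 4.7 × 1.1³/12 = 0.521308 m⁴.
Centre of pressure: y_p = y_c + I_c/(y_c·A) = 5.1 + 0.521308/(5.1 × 5.17) = 5.1 + 0.0197712 = 5.11977 m along the plane.
The resultant acts 0.55 + 0.0197712 = 0.569771 m (along the plate) below the hinge at the top edge, so the moment about the hinge is M = F × 0.569771 = 192.222 × 0.569771 = 109.523 kN·m.
A normal force at the bottom, 1.1 m from the hinge, must supply this moment: P = 109.523/1.1 = 99.5664 kN.

P ≈ 100 kN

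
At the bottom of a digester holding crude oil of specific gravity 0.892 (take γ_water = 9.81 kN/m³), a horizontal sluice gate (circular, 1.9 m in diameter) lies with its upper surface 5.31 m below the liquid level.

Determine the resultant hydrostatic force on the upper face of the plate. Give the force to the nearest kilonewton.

F ≈ 132 kN

γ = 0.892 × 9.81 = 8.75052 kN/m³.
The plate is horizontal, so pressure is uniform at p = γ·h = 8.75052 × 5.31 = 46.4653 kN/m².
A = π(0.95)² = 2.83529 m².
F = p·A = 46.4653 × 2.83529 = 131.743 kN.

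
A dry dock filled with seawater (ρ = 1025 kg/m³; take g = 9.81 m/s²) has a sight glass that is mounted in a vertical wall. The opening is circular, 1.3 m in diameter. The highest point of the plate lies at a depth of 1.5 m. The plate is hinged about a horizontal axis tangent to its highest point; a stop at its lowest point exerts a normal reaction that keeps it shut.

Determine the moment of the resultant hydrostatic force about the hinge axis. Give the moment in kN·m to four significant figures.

M ≈ 20.06 kN·m

γ = ρg = 1025 × 9.81 / 1000 = 10.05525 kN/m³.
The centroid is at the centre, 0.65 m below the top of the plate, so the centroid depth is h_c = 1.5 + 0.65 = 2.15 m.
A = π(0.65)² = 1.32732 m².
Resultant F = γ·h_c·A = 10.05525 × 2.15 × 1.32732 = 28.695 kN.
I_c = πr⁴/4 = π × 0.65⁴/4 = 0.140198 m⁴.
Centre of pressure: y_p = y_c + I_c/(y_c·A) = 2.15 + 0.140198/(2.15 × 1.32732) = 2.15 + 0.0491278 = 2.19913 m along the plane.
The resultant acts 0.65 + 0.0491278 = 0.699128 m (along the plate) below the hinge at the top edge, so the moment about the hinge is M = F × 0.699128 = 28.695 × 0.699128 = 20.0615 kN·m.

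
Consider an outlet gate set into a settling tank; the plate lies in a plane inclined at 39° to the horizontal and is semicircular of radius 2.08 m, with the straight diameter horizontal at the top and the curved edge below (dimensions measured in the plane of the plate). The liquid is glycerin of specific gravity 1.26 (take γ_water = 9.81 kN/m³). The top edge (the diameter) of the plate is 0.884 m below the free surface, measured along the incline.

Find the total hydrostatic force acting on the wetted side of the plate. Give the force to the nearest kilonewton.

F ≈ 93 kN

γ = 1.26 × 9.81 = 12.3606 kN/m³.
Let θ = 39° be the plate's angle to the horizontal; measure y along the incline from where the plane meets the free surface. Vertical depth h = y·sinθ with sinθ = 0.629320.
The centroid of a semicircle lies 4r/(3π) = 0.882779 m from the diameter, here below the top edge, so y_c = 0.884 + 0.882779 = 1.76678 m and h_c = 1.76678 × 0.629320 = 1.11187 m.
A = πr²/2 = π × 2.08²/2 = 6.79589 m².
Resultant F = γ·h_c·A = 12.3606 × 1.11187 × 6.79589 = 93.3985 kN.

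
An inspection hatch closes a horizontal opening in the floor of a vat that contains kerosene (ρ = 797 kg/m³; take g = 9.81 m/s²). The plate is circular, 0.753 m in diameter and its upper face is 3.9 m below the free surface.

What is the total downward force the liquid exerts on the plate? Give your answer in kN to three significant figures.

F ≈ 13.6 kN

γ = ρg = 797 × 9.81 / 1000 = 7.81857 kN/m³.
The plate is horizontal, so pressure is uniform at p = γ·h = 7.81857 × 3.9 = 30.4924 kN/m².
A = π(0.3765)² = 0.445328 m².
F = p·A = 30.4924 × 0.445328 = 13.5791 kN.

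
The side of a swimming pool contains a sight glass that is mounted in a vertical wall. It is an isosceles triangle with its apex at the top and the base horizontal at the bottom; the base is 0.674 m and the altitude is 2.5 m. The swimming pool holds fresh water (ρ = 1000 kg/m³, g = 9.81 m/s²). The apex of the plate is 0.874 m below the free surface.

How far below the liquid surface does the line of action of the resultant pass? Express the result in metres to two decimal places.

h_p = 2.68 m

γ = ρg = 1000 × 9.81 = 9810 N/m³ = 9.81 kN/m³.
With the apex up, the centroid sits 2h/3 = 2 × 2.5/3 = 1.66667 m below the apex, so the centroid depth is h_c = 0.874 + 1.66667 = 2.54067 m.
A = ½ × 0.674 × 2.5 = 0.8425 m².
Resultant F = γ·h_c·A = 9.81 × 2.54067 × 0.8425 = 20.9984 kN.
I_c = b·h³/36 = 0.674 × 2.5³/36 = 0.292535 m⁴.
Centre of pressure: y_p = y_c + I_c/(y_c·A) = 2.54067 + 0.292535/(2.54067 × 0.8425) = 2.54067 + 0.136666 = 2.67734 m along the plane.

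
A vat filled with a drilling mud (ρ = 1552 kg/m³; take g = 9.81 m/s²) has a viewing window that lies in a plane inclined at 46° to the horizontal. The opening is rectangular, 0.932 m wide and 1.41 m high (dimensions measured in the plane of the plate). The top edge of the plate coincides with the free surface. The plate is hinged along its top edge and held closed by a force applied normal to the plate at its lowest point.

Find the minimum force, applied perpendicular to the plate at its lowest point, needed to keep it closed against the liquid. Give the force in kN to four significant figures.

γ = ρg = 1552 × 9.81 / 1000 = 15.22512 kN/m³.
Let θ = 46° be the plate's angle to the horizontal; measure y along the incline from where the plane meets the free surface. Vertical depth h = y·sinθ with sinθ = 0.719340.
The centroid lies 1.41/2 = 0.705 m below the top edge, so y_c = 0.705 m and h_c = 0.705 × 0.719340 = 0.507135 m.
A = 0.932 × 1.41 = 1.31412 m².
Resultant F = γ·h_c·A = 15.22512 × 0.507135 × 1.31412 = 10.1466 kN.
I_c = b·h³/12 = 0.932 × 1.41³/12 = 0.217717 m⁴.
Centre of pressure: y_p = y_c + I_c/(y_c·A) = 0.705 + 0.217717/(0.705 × 1.31412) = 0.705 + 0.235 = 0.94 m along the plane.
The resultant acts 0.705 + 0.235 = 0.94 m (along the plate) below the hinge at the top edge, so the moment about the hinge is M = F × 0.94 = 10.1466 × 0.94 = 9.5378 kN·m.
A normal force at the bottom, 1.41 m from the hinge, must supply this moment: P = 9.5378/1.41 = 6.7644 kN.

P ≈ 6.764 kN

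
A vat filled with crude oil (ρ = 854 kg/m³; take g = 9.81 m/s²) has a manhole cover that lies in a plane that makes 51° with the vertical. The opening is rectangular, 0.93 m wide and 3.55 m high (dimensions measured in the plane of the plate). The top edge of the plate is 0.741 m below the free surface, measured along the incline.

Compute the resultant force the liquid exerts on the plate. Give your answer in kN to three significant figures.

F ≈ 43.8 kN

γ = ρg = 854 × 9.81 / 1000 = 8.37774 kN/m³.
The plate makes 51° with the vertical, i.e. θ = 90° − 51° = 39° to the horizontal. Measuring y along the incline from the free-surface line, vertical depth h = y·sinθ with sinθ = 0.629320.
The centroid lies 3.55/2 = 1.775 m below the top edge, so y_c = 0.741 + 1.775 = 2.516 m and h_c = 2.516 × 0.629320 = 1.58337 m.
A = 0.93 × 3.55 = 3.3015 m².
Resultant F = γ·h_c·A = 8.37774 × 1.58337 × 3.3015 = 43.7946 kN.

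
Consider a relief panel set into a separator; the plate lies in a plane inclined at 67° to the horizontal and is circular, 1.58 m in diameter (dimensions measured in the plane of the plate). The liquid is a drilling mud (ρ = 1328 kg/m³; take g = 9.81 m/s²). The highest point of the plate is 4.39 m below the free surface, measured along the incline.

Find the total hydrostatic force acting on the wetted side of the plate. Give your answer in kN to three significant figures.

γ = ρg = 1328 × 9.81 / 1000 = 13.02768 kN/m³.
Let θ = 67° be the plate's angle to the horizontal; measure y along the incline from where the plane meets the free surface. Vertical depth h = y·sinθ with sinθ = 0.920505.
The centroid is at the centre, 0.79 m below the top of the plate, so y_c = 4.39 + 0.79 = 5.18 m and h_c = 5.18 × 0.920505 = 4.76822 m.
A = π(0.79)² = 1.96067 m².
Resultant F = γ·h_c·A = 13.02768 × 4.76822 × 1.96067 = 121.795 kN.

F ≈ 122 kN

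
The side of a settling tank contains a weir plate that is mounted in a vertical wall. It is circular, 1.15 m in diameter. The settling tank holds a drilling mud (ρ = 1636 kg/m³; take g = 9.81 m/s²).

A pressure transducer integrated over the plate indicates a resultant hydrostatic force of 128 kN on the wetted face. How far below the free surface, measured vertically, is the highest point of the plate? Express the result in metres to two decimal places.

γ = ρg = 1636 × 9.81 / 1000 = 16.04916 kN/m³.
A = π(0.575)² = 1.03869 m².
From F = γ·h_c·A, the centroid depth is h_c = 128/(16.04916 × 1.03869) = 7.67842 m.
The centroid is at the centre, 0.575 m below the top of the plate, so the highest point sits at h_top = 7.67842 − 0.575 = 7.10342 m below the surface.

d_top ≈ 7.10 m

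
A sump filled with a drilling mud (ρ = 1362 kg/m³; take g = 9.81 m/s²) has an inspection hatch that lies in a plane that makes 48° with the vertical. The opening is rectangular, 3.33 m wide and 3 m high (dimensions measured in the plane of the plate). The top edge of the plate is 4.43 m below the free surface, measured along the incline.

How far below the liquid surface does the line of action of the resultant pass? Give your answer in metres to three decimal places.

h_p = 4.053 m

γ = ρg = 1362 × 9.81 / 1000 = 13.36122 kN/m³.
The plate makes 48° with the vertical, i.e. θ = 90° − 48° = 42° to the horizontal. Measuring y along the incline from the free-surface line, vertical depth h = y·sinθ with sinθ = 0.669131.
The centroid lies 3/2 = 1.5 m below the top edge, so y_c = 4.43 + 1.5 = 5.93 m and h_c = 5.93 × 0.669131 = 3.96795 m.
A = 3.33 × 3 = 9.99 m².
Resultant F = γ·h_c·A = 13.36122 × 3.96795 × 9.99 = 529.636 kN.
I_c = b·h³/12 = 3.33 × 3³/12 = 7.4925 m⁴.
Centre of pressure: y_p = y_c + I_c/(y_c·A) = 5.93 + 7.4925/(5.93 × 9.99) = 5.93 + 0.126476 = 6.05648 m along the plane.
Vertically, h_p = y_p·sinθ = 6.05648 × 0.669131 = 4.05258 m.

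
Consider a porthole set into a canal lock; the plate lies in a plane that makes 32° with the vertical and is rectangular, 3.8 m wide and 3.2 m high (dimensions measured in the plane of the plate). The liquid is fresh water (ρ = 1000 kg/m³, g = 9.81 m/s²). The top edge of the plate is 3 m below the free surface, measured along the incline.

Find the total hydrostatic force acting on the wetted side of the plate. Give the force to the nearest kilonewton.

γ = ρg = 1000 × 9.81 = 9810 N/m³ = 9.81 kN/m³.
The plate makes 32° with the vertical, i.e. θ = 90° − 32° = 58° to the horizontal. Measuring y along the incline from the free-surface line, vertical depth h = y·sinθ with sinθ = 0.848048.
The centroid lies 3.2/2 = 1.6 m below the top edge, so y_c = 3 + 1.6 = 4.6 m and h_c = 4.6 × 0.848048 = 3.90102 m.
A = 3.8 × 3.2 = 12.16 m².
Resultant F = γ·h_c·A = 9.81 × 3.90102 × 12.16 = 465.351 kN.

F ≈ 465 kN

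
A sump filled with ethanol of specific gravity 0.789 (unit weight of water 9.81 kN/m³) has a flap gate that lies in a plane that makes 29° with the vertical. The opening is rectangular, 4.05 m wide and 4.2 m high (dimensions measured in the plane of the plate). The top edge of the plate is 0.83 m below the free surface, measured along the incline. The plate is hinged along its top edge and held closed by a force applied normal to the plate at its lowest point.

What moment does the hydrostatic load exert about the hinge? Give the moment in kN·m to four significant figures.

γ = 0.789 × 9.81 = 7.74009 kN/m³.
The plate makes 29° with the vertical, i.e. θ = 90° − 29° = 61° to the horizontal. Measuring y along the incline from the free-surface line, vertical depth h = y·sinθ with sinθ = 0.874620.
The centroid lies 4.2/2 = 2.1 m below the top edge, so y_c = 0.83 + 2.1 = 2.93 m and h_c = 2.93 × 0.874620 = 2.56264 m.
A = 4.05 × 4.2 = 17.01 m².
Resultant F = γ·h_c·A = 7.74009 × 2.56264 × 17.01 = 337.394 kN.
I_c = b·h³/12 = 4.05 × 4.2³/12 = 25.0047 m⁴.
Centre of pressure: y_p = y_c + I_c/(y_c·A) = 2.93 + 25.0047/(2.93 × 17.01) = 2.93 + 0.501706 = 3.43171 m along the plane.
The resultant acts 2.1 + 0.501706 = 2.60171 m (along the plate) below the hinge at the top edge, so the moment about the hinge is M = F × 2.60171 = 337.394 × 2.60171 = 877.801 kN·m.

M ≈ 877.8 kN·m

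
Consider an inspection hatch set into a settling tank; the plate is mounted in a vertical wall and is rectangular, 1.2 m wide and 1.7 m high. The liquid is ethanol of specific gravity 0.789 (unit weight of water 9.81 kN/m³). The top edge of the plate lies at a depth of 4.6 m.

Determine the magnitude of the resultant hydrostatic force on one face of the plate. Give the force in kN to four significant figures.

γ = 0.789 × 9.81 = 7.74009 kN/m³.
The centroid lies 1.7/2 = 0.85 m below the top edge, so the centroid depth is h_c = 4.6 + 0.85 = 5.45 m.
A = 1.2 × 1.7 = 2.04 m².
Resultant F = γ·h_c·A = 7.74009 × 5.45 × 2.04 = 86.0543 kN.

F ≈ 86.05 kN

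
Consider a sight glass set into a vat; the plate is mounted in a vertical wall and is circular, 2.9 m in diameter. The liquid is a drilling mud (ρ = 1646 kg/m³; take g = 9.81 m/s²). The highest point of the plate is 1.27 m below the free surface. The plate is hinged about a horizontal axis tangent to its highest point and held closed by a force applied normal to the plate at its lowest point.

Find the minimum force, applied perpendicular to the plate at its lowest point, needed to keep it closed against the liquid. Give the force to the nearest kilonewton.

P ≈ 164 kN

γ = ρg = 1646 × 9.81 / 1000 = 16.14726 kN/m³.
The centroid is at the centre, 1.45 m below the top of the plate, so the centroid depth is h_c = 1.27 + 1.45 = 2.72 m.
A = π(1.45)² = 6.6052 m².
Resultant F = γ·h_c·A = 16.14726 × 2.72 × 6.6052 = 290.104 kN.
I_c = πr⁴/4 = π × 1.45⁴/4 = 3.47186 m⁴.
Centre of pressure: y_p = y_c + I_c/(y_c·A) = 2.72 + 3.47186/(2.72 × 6.6052) = 2.72 + 0.193245 = 2.91325 m along the plane.
The resultant acts 1.45 + 0.193245 = 1.64324 m (along the plate) below the hinge at the top edge, so the moment about the hinge is M = F × 1.64324 = 290.104 × 1.64324 = 476.71 kN·m.
A normal force at the bottom, 2.9 m from the hinge, must supply this moment: P = 476.71/2.9 = 164.383 kN.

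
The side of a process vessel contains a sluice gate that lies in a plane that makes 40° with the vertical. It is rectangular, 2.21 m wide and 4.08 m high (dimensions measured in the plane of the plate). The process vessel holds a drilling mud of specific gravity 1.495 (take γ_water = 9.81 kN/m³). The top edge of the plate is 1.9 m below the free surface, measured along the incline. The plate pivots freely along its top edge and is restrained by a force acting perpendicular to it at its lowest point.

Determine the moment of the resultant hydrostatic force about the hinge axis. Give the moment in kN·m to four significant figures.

γ = 1.495 × 9.81 = 14.66595 kN/m³.
The plate makes 40° with the vertical, i.e. θ = 90° − 40° = 50° to the horizontal. Measuring y along the incline from the free-surface line, vertical depth h = y·sinθ with sinθ = 0.766044.
The centroid lies 4.08/2 = 2.04 m below the top edge, so y_c = 1.9 + 2.04 = 3.94 m and h_c = 3.94 × 0.766044 = 3.01821 m.
A = 2.21 × 4.08 = 9.0168 m².
Resultant F = γ·h_c·A = 14.66595 × 3.01821 × 9.0168 = 399.128 kN.
I_c = b·h³/12 = 2.21 × 4.08³/12 = 12.5081 m⁴.
Centre of pressure: y_p = y_c + I_c/(y_c·A) = 3.94 + 12.5081/(3.94 × 9.0168) = 3.94 + 0.352081 = 4.29208 m along the plane.
The resultant acts 2.04 + 0.352081 = 2.39208 m (along the plate) below the hinge at the top edge, so the moment about the hinge is M = F × 2.39208 = 399.128 × 2.39208 = 954.746 kN·m.

M ≈ 954.7 kN·m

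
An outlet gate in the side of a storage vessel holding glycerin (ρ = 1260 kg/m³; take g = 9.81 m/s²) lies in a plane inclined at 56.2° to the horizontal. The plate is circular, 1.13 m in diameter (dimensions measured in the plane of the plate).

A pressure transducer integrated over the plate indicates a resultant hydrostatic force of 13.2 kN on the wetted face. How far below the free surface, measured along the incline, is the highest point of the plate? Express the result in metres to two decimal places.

γ = ρg = 1260 × 9.81 / 1000 = 12.3606 kN/m³.
A = π(0.565)² = 1.00287 m².
From F = γ·h_c·A, the centroid depth is h_c = 13.2/(12.3606 × 1.00287) = 1.06485 m.
Let θ = 56.2° be the plate's angle to the horizontal; measure y along the incline from where the plane meets the free surface. Vertical depth h = y·sinθ with sinθ = 0.830984.
Along the incline, y_c = h_c/sinθ = 1.06485/0.830984 = 1.28143 m.
The centroid is at the centre, 0.565 m below the top of the plate, so the highest point sits at y_top = 1.28143 − 0.565 = 0.71643 m along the incline.

y_top ≈ 0.72 m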